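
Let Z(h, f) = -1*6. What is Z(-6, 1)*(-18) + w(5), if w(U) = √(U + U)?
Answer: 108 + √10 ≈ 111.16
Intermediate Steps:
Z(h, f) = -6
w(U) = √2*√U (w(U) = √(2*U) = √2*√U)
Z(-6, 1)*(-18) + w(5) = -6*(-18) + √2*√5 = 108 + √10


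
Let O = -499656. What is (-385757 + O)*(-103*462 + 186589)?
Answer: -123075063239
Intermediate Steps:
(-385757 + O)*(-103*462 + 186589) = (-385757 - 499656)*(-103*462 + 186589) = -885413*(-47586 + 186589) = -885413*139003 = -123075063239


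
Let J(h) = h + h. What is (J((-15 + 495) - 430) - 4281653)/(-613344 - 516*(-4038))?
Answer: -4281553/1470264 ≈ -2.9121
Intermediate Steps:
J(h) = 2*h
(J((-15 + 495) - 430) - 4281653)/(-613344 - 516*(-4038)) = (2*((-15 + 495) - 430) - 4281653)/(-613344 - 516*(-4038)) = (2*(480 - 430) - 4281653)/(-613344 + 2083608) = (2*50 - 4281653)/1470264 = (100 - 4281653)*(1/1470264) = -4281553*1/1470264 = -4281553/1470264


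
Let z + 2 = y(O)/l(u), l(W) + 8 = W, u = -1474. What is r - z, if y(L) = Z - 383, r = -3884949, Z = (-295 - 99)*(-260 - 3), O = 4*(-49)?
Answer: -1919129405/494 ≈ -3.8849e+6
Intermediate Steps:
l(W) = -8 + W
O = -196
Z = 103622 (Z = -394*(-263) = 103622)
y(L) = 103239 (y(L) = 103622 - 383 = 103239)
z = -35401/494 (z = -2 + 103239/(-8 - 1474) = -2 + 103239/(-1482) = -2 + 103239*(-1/1482) = -2 - 34413/494 = -35401/494 ≈ -71.662)
r - z = -3884949 - 1*(-35401/494) = -3884949 + 35401/494 = -1919129405/494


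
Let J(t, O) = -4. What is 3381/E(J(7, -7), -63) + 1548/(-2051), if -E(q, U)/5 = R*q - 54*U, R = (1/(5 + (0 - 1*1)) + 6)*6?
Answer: -10701637/11116420 ≈ -0.96269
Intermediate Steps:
R = 75/2 (R = (1/(5 + (0 - 1)) + 6)*6 = (1/(5 - 1) + 6)*6 = (1/4 + 6)*6 = (¼ + 6)*6 = (25/4)*6 = 75/2 ≈ 37.500)
E(q, U) = 270*U - 375*q/2 (E(q, U) = -5*(75*q/2 - 54*U) = -5*(-54*U + 75*q/2) = 270*U - 375*q/2)
3381/E(J(7, -7), -63) + 1548/(-2051) = 3381/(270*(-63) - 375/2*(-4)) + 1548/(-2051) = 3381/(-17010 + 750) + 1548*(-1/2051) = 3381/(-16260) - 1548/2051 = 3381*(-1/16260) - 1548/2051 = -1127/5420 - 1548/2051 = -10701637/11116420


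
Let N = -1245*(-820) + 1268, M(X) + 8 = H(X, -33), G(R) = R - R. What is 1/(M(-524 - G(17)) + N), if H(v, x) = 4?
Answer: 1/1022164 ≈ 9.7832e-7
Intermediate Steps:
G(R) = 0
M(X) = -4 (M(X) = -8 + 4 = -4)
N = 1022168 (N = 1020900 + 1268 = 1022168)
1/(M(-524 - G(17)) + N) = 1/(-4 + 1022168) = 1/1022164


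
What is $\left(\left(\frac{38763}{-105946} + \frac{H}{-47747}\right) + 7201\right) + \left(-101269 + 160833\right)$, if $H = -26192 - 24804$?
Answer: $\frac{17775853973615}{266242298} \approx 66766.0$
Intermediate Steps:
$H = -50996$
$\left(\left(\frac{38763}{-105946} + \frac{H}{-47747}\right) + 7201\right) + \left(-101269 + 160833\right) = \left(\left(\frac{38763}{-105946} - \frac{50996}{-47747}\right) + 7201\right) + \left(-101269 + 160833\right) = \left(\left(38763 \left(- \frac{1}{105946}\right) - - \frac{2684}{2513}\right) + 7201\right) + 59564 = \left(\left(- \frac{38763}{105946} + \frac{2684}{2513}\right) + 7201\right) + 59564 = \left(\frac{186947645}{266242298} + 7201\right) + 59564 = \frac{1917397735543}{266242298} + 59564 = \frac{17775853973615}{266242298}$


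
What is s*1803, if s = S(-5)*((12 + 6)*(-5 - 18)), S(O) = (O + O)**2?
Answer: -74644200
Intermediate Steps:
S(O) = 4*O**2 (S(O) = (2*O)**2 = 4*O**2)
s = -41400 (s = (4*(-5)**2)*((12 + 6)*(-5 - 18)) = (4*25)*(18*(-23)) = 100*(-414) = -41400)
s*1803 = -41400*1803 = -74644200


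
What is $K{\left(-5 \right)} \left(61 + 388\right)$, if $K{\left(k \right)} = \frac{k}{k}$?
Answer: $449$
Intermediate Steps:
$K{\left(k \right)} = 1$
$K{\left(-5 \right)} \left(61 + 388\right) = 1 \left(61 + 388\right) = 1 \cdot 449 = 449$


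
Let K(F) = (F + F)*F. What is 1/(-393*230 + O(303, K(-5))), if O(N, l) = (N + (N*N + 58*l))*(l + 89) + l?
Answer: 1/13116328 ≈ 7.6241e-8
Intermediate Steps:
K(F) = 2*F² (K(F) = (2*F)*F = 2*F²)
O(N, l) = l + (89 + l)*(N + N² + 58*l) (O(N, l) = (N + (N² + 58*l))*(89 + l) + l = (N + N² + 58*l)*(89 + l) + l = (89 + l)*(N + N² + 58*l) + l = l + (89 + l)*(N + N² + 58*l))
1/(-393*230 + O(303, K(-5))) = 1/(-393*230 + (58*(2*(-5)²)² + 89*303 + 89*303² + 5163*(2*(-5)²) + 303*(2*(-5)²) + (2*(-5)²)*303²)) = 1/(-90390 + (58*(2*25)² + 26967 + 89*91809 + 5163*(2*25) + 303*(2*25) + (2*25)*91809)) = 1/(-90390 + (58*50² + 26967 + 8171001 + 5163*50 + 303*50 + 50*91809)) = 1/(-90390 + (58*2500 + 26967 + 8171001 + 258150 + 15150 + 4590450)) = 1/(-90390 + (145000 + 26967 + 8171001 + 258150 + 15150 + 4590450)) = 1/(-90390 + 13206718) = 1/13116328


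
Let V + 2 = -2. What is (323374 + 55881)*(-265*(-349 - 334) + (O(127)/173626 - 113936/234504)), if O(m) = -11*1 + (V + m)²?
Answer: 174679511317673612380/2544749469 ≈ 6.8643e+10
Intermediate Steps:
V = -4 (V = -2 - 2 = -4)
O(m) = -11 + (-4 + m)² (O(m) = -11*1 + (-4 + m)² = -11 + (-4 + m)²)
(323374 + 55881)*(-265*(-349 - 334) + (O(127)/173626 - 113936/234504)) = (323374 + 55881)*(-265*(-349 - 334) + ((-11 + (-4 + 127)²)/173626 - 113936/234504)) = 379255*(-265*(-683) + ((-11 + 123²)*(1/173626) - 113936*1/234504)) = 379255*(180995 + ((-11 + 15129)*(1/173626) - 14242/29313)) = 379255*(180995 + (15118*(1/173626) - 14242/29313)) = 379255*(180995 + (7559/86813 - 14242/29313)) = 379255*(180995 - 1014813779/2544749469) = 379255*(460585915327876/2544749469) = 174679511317673612380/2544749469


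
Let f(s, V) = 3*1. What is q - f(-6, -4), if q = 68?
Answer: 65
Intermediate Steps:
f(s, V) = 3
q - f(-6, -4) = 68 - 1*3 = 68 - 3 = 65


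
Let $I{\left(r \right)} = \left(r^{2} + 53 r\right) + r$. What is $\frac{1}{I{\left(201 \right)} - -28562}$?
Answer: $\frac{1}{79817} \approx 1.2529 \cdot 10^{-5}$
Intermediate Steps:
$I{\left(r \right)} = r^{2} + 54 r$
$\frac{1}{I{\left(201 \right)} - -28562} = \frac{1}{201 \left(54 + 201\right) - -28562} = \frac{1}{201 \cdot 255 + \left(-3148 + 31710\right)} = \frac{1}{51255 + 28562} = \frac{1}{79817}$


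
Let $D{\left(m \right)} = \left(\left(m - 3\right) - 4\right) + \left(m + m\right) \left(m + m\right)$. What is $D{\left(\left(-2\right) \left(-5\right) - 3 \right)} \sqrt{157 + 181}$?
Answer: $2548 \sqrt{2} \approx 3603.4$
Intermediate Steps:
$D{\left(m \right)} = -7 + m + 4 m^{2}$ ($D{\left(m \right)} = \left(\left(-3 + m\right) - 4\right) + 2 m 2 m = \left(-7 + m\right) + 4 m^{2} = -7 + m + 4 m^{2}$)
$D{\left(\left(-2\right) \left(-5\right) - 3 \right)} \sqrt{157 + 181} = \left(-7 - -7 + 4 \left(\left(-2\right) \left(-5\right) - 3\right)^{2}\right) \sqrt{157 + 181} = \left(-7 + \left(10 - 3\right) + 4 \left(10 - 3\right)^{2}\right) \sqrt{338} = \left(-7 + 7 + 4 \cdot 7^{2}\right) 13 \sqrt{2} = \left(-7 + 7 + 4 \cdot 49\right) 13 \sqrt{2} = \left(-7 + 7 + 196\right) 13 \sqrt{2} = 196 \cdot 13 \sqrt{2} = 2548 \sqrt{2}$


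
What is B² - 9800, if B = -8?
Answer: -9736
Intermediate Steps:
B² - 9800 = (-8)² - 9800 = 64 - 9800 = -9736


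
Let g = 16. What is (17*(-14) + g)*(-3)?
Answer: 666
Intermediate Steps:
(17*(-14) + g)*(-3) = (17*(-14) + 16)*(-3) = (-238 + 16)*(-3) = -222*(-3) = 666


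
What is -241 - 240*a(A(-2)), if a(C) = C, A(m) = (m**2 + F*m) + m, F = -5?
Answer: -3121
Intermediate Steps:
A(m) = m**2 - 4*m (A(m) = (m**2 - 5*m) + m = m**2 - 4*m)
-241 - 240*a(A(-2)) = -241 - (-480)*(-4 - 2) = -241 - (-480)*(-6) = -241 - 240*12 = -241 - 2880 = -3121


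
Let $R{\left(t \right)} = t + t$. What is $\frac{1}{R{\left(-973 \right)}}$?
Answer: $- \frac{1}{1946} \approx -0.00051387$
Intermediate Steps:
$R{\left(t \right)} = 2 t$
$\frac{1}{R{\left(-973 \right)}} = \frac{1}{2 \left(-973\right)} = \frac{1}{-1946} = - \frac{1}{1946}$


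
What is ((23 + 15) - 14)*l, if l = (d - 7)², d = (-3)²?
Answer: 96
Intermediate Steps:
d = 9
l = 4 (l = (9 - 7)² = 2² = 4)
((23 + 15) - 14)*l = ((23 + 15) - 14)*4 = (38 - 14)*4 = 24*4 = 96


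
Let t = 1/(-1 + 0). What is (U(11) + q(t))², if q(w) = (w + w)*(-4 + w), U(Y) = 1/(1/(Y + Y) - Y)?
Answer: 5702544/58081 ≈ 98.183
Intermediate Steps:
U(Y) = 1/(1/(2*Y) - Y)
t = -1 (t = 1/(-1) = -1)
q(w) = 2*w*(-4 + w) (q(w) = (2*w)*(-4 + w) = 2*w*(-4 + w))
(U(11) + q(t))² = (-2*11/(-1 + 2*11²) + 2*(-1)*(-4 - 1))² = (-2*11/(-1 + 2*121) + 2*(-1)*(-5))² = (-2*11/(-1 + 242) + 10)² = (-2*11/241 + 10)² = (-2*11*1/241 + 10)² = (-22/241 + 10)² = (2388/241)² = 5702544/58081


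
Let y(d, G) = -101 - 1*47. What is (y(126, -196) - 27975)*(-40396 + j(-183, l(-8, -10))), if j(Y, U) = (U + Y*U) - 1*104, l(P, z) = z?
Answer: 1087797640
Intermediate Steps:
y(d, G) = -148 (y(d, G) = -101 - 47 = -148)
j(Y, U) = -104 + U + U*Y (j(Y, U) = (U + U*Y) - 104 = -104 + U + U*Y)
(y(126, -196) - 27975)*(-40396 + j(-183, l(-8, -10))) = (-148 - 27975)*(-40396 + (-104 - 10 - 10*(-183))) = -28123*(-40396 + (-104 - 10 + 1830)) = -28123*(-40396 + 1716) = -28123*(-38680) = 1087797640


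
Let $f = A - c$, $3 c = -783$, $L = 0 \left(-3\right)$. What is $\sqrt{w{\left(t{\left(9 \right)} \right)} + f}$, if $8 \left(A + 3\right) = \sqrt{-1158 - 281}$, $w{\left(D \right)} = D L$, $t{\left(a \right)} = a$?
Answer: $\frac{\sqrt{4128 + 2 i \sqrt{1439}}}{4} \approx 16.063 + 0.1476 i$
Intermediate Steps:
$L = 0$
$w{\left(D \right)} = 0$ ($w{\left(D \right)} = D 0 = 0$)
$c = -261$ ($c = \frac{1}{3} \left(-783\right) = -261$)
$A = -3 + \frac{i \sqrt{1439}}{8}$ ($A = -3 + \frac{\sqrt{-1158 - 281}}{8} = -3 + \frac{\sqrt{-1439}}{8} = -3 + \frac{i \sqrt{1439}}{8} \approx -3.0 + 4.7418 i$)
$f = 258 + \frac{i \sqrt{1439}}{8}$ ($f = \left(-3 + \frac{i \sqrt{1439}}{8}\right) - -261 = \left(-3 + \frac{i \sqrt{1439}}{8}\right) + 261 = 258 + \frac{i \sqrt{1439}}{8} \approx 258.0 + 4.7418 i$)
$\sqrt{w{\left(t{\left(9 \right)} \right)} + f} = \sqrt{0 + \left(258 + \frac{i \sqrt{1439}}{8}\right)} = \sqrt{258 + \frac{i \sqrt{1439}}{8}}$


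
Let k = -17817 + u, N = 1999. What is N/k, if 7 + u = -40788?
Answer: -1999/58612 ≈ -0.034106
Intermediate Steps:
u = -40795 (u = -7 - 40788 = -40795)
k = -58612 (k = -17817 - 40795 = -58612)
N/k = 1999/(-58612) = 1999*(-1/58612) = -1999/58612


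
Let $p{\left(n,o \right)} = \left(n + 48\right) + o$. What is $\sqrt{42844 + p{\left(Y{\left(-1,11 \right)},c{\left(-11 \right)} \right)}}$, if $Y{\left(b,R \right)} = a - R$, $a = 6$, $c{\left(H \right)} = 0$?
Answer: $\sqrt{42887} \approx 207.09$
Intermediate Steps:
$Y{\left(b,R \right)} = 6 - R$
$p{\left(n,o \right)} = 48 + n + o$ ($p{\left(n,o \right)} = \left(48 + n\right) + o = 48 + n + o$)
$\sqrt{42844 + p{\left(Y{\left(-1,11 \right)},c{\left(-11 \right)} \right)}} = \sqrt{42844 + \left(48 + \left(6 - 11\right) + 0\right)} = \sqrt{42844 + \left(48 - 5 + 0\right)} = \sqrt{42844 + 43} = \sqrt{42887}$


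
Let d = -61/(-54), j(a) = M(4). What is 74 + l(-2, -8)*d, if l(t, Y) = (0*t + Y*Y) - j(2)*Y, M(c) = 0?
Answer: 3950/27 ≈ 146.30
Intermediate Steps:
j(a) = 0
d = 61/54 (d = -61*(-1/54) = 61/54 ≈ 1.1296)
l(t, Y) = Y**2 (l(t, Y) = (0*t + Y*Y) - 0*Y = (0 + Y**2) - 1*0 = Y**2 + 0 = Y**2)
74 + l(-2, -8)*d = 74 + (-8)**2*(61/54) = 74 + 64*(61/54) = 74 + 1952/27 = 3950/27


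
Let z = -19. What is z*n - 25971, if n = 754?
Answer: -40297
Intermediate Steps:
z*n - 25971 = -19*754 - 25971 = -14326 - 25971 = -40297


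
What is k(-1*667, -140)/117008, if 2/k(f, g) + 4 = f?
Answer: -1/39256184 ≈ -2.5474e-8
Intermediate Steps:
k(f, g) = 2/(-4 + f)
k(-1*667, -140)/117008 = (2/(-4 - 1*667))/117008 = (2/(-4 - 667))*(1/117008) = (2/(-671))*(1/117008) = (2*(-1/671))*(1/117008) = -2/671*1/117008 = -1/39256184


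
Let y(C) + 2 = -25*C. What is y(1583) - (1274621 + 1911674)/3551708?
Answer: -140569133811/3551708 ≈ -39578.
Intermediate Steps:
y(C) = -2 - 25*C
y(1583) - (1274621 + 1911674)/3551708 = (-2 - 25*1583) - (1274621 + 1911674)/3551708 = (-2 - 39575) - 3186295/3551708 = -39577 - 1*3186295/3551708 = -39577 - 3186295/3551708 = -140569133811/3551708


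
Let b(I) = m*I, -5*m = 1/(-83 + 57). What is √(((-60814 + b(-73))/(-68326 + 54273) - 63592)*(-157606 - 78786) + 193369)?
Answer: √74214606947950736085/70265 ≈ 1.2260e+5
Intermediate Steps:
m = 1/130 (m = -1/(5*(-83 + 57)) = -⅕/(-26) = -⅕*(-1/26) = 1/130 ≈ 0.0076923)
b(I) = I/130
√(((-60814 + b(-73))/(-68326 + 54273) - 63592)*(-157606 - 78786) + 193369) = √(((-60814 + (1/130)*(-73))/(-68326 + 54273) - 63592)*(-157606 - 78786) + 193369) = √(((-60814 - 73/130)/(-14053) - 63592)*(-236392) + 193369) = √((-7905893/130*(-1/14053) - 63592)*(-236392) + 193369) = √((7905893/1826890 - 63592)*(-236392) + 193369) = √(-116167682987/1826890*(-236392) + 193369) = √(1056196573717804/70265 + 193369) = √(1056210160790589/70265) = √74214606947950736085/70265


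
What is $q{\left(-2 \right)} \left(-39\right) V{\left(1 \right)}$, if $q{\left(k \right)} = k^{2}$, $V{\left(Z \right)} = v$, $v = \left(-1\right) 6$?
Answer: $936$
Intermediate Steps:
$v = -6$
$V{\left(Z \right)} = -6$
$q{\left(-2 \right)} \left(-39\right) V{\left(1 \right)} = \left(-2\right)^{2} \left(-39\right) \left(-6\right) = 4 \left(-39\right) \left(-6\right) = \left(-156\right) \left(-6\right) = 936$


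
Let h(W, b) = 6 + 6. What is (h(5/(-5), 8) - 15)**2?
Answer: 9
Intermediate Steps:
h(W, b) = 12
(h(5/(-5), 8) - 15)**2 = (12 - 15)**2 = (-3)**2 = 9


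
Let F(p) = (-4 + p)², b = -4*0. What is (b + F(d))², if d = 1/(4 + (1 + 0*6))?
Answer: 130321/625 ≈ 208.51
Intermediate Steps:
d = ⅕ (d = 1/(4 + (1 + 0)) = 1/(4 + 1) = 1/5 = ⅕ ≈ 0.20000)
b = 0
(b + F(d))² = (0 + (-4 + ⅕)²)² = (0 + (-19/5)²)² = (0 + 361/25)² = (361/25)² = 130321/625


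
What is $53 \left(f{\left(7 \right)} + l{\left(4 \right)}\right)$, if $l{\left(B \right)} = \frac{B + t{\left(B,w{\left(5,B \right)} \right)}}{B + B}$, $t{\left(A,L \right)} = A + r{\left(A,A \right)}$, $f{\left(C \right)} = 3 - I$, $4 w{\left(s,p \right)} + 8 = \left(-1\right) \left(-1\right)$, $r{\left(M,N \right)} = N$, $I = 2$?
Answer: $\frac{265}{2} \approx 132.5$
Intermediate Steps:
$w{\left(s,p \right)} = - \frac{7}{4}$ ($w{\left(s,p \right)} = -2 + \frac{\left(-1\right) \left(-1\right)}{4} = -2 + \frac{1}{4} \cdot 1 = -2 + \frac{1}{4} = - \frac{7}{4}$)
$f{\left(C \right)} = 1$ ($f{\left(C \right)} = 3 - 2 = 1$)
$t{\left(A,L \right)} = 2 A$ ($t{\left(A,L \right)} = A + A = 2 A$)
$l{\left(B \right)} = \frac{3}{2}$ ($l{\left(B \right)} = \frac{B + 2 B}{B + B} = \frac{3 B}{2 B} = 3 B \frac{1}{2 B} = \frac{3}{2}$)
$53 \left(f{\left(7 \right)} + l{\left(4 \right)}\right) = 53 \left(1 + \frac{3}{2}\right) = 53 \cdot \frac{5}{2} = \frac{265}{2}$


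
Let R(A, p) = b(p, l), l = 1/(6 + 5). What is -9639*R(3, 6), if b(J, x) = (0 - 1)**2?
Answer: -9639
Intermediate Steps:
l = 1/11 ≈ 0.090909
b(J, x) = 1 (b(J, x) = (-1)**2 = 1)
R(A, p) = 1
-9639*R(3, 6) = -9639*1 = -9639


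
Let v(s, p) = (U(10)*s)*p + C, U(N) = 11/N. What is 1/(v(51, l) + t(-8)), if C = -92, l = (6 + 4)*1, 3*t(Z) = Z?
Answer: 3/1399 ≈ 0.0021444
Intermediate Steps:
t(Z) = Z/3
l = 10 (l = 10*1 = 10)
v(s, p) = -92 + 11*p*s/10 (v(s, p) = ((11/10)*s)*p - 92 = ((11*(⅒))*s)*p - 92 = (11*s/10)*p - 92 = 11*p*s/10 - 92 = -92 + 11*p*s/10)
1/(v(51, l) + t(-8)) = 1/((-92 + (11/10)*10*51) + (⅓)*(-8)) = 1/((-92 + 561) - 8/3) = 1/(469 - 8/3) = 1/(1399/3) = 3/1399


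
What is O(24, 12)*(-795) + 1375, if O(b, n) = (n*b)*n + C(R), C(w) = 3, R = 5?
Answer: -2748530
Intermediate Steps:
O(b, n) = 3 + b*n**2 (O(b, n) = (n*b)*n + 3 = (b*n)*n + 3 = b*n**2 + 3 = 3 + b*n**2)
O(24, 12)*(-795) + 1375 = (3 + 24*12**2)*(-795) + 1375 = (3 + 24*144)*(-795) + 1375 = (3 + 3456)*(-795) + 1375 = 3459*(-795) + 1375 = -2749905 + 1375 = -2748530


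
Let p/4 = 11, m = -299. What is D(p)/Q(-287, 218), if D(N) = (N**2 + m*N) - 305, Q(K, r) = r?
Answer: -11525/218 ≈ -52.867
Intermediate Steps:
p = 44 (p = 4*11 = 44)
D(N) = -305 + N**2 - 299*N (D(N) = (N**2 - 299*N) - 305 = -305 + N**2 - 299*N)
D(p)/Q(-287, 218) = (-305 + 44**2 - 299*44)/218 = (-305 + 1936 - 13156)*(1/218) = -11525*1/218 = -11525/218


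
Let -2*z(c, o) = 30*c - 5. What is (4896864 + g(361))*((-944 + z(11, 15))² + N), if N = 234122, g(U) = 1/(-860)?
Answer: 24568139713191423/3440 ≈ 7.1419e+12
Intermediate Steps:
g(U) = -1/860
z(c, o) = 5/2 - 15*c (z(c, o) = -(30*c - 5)/2 = -(-5 + 30*c)/2 = 5/2 - 15*c)
(4896864 + g(361))*((-944 + z(11, 15))² + N) = (4896864 - 1/860)*((-944 + (5/2 - 15*11))² + 234122) = 4211303039*((-944 + (5/2 - 165))² + 234122)/860 = 4211303039*((-944 - 325/2)² + 234122)/860 = 4211303039*((-2213/2)² + 234122)/860 = 4211303039*(4897369/4 + 234122)/860 = (4211303039/860)*(5833857/4) = 24568139713191423/3440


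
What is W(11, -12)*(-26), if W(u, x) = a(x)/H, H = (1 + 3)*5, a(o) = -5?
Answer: 13/2 ≈ 6.5000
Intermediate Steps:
H = 20 (H = 4*5 = 20)
W(u, x) = -¼ (W(u, x) = -5/20 = -5*1/20 = -¼)
W(11, -12)*(-26) = -¼*(-26) = 13/2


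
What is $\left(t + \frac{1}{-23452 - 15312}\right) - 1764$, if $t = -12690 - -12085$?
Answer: $- \frac{91831917}{38764} \approx -2369.0$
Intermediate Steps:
$t = -605$ ($t = -12690 + 12085 = -605$)
$\left(t + \frac{1}{-23452 - 15312}\right) - 1764 = \left(-605 + \frac{1}{-23452 - 15312}\right) - 1764 = \left(-605 + \frac{1}{-38764}\right) - 1764 = \left(-605 - \frac{1}{38764}\right) - 1764 = - \frac{23452221}{38764} - 1764 = - \frac{91831917}{38764}$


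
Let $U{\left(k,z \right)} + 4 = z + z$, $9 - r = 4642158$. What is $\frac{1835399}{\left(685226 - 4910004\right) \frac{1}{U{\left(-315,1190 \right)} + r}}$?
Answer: $\frac{8515834724427}{4224778} \approx 2.0157 \cdot 10^{6}$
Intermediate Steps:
$r = -4642149$ ($r = 9 - 4642158 = -4642149$)
$U{\left(k,z \right)} = -4 + 2 z$ ($U{\left(k,z \right)} = -4 + \left(z + z\right) = -4 + 2 z$)
$\frac{1835399}{\left(685226 - 4910004\right) \frac{1}{U{\left(-315,1190 \right)} + r}} = \frac{1835399}{\left(685226 - 4910004\right) \frac{1}{\left(-4 + 2 \cdot 1190\right) - 4642149}} = \frac{1835399}{\left(-4224778\right) \frac{1}{\left(-4 + 2380\right) - 4642149}} = \frac{1835399}{\left(-4224778\right) \frac{1}{2376 - 4642149}} = \frac{1835399}{\left(-4224778\right) \frac{1}{-4639773}} = \frac{1835399}{\left(-4224778\right) \left(- \frac{1}{4639773}\right)} = \frac{1835399}{\frac{4224778}{4639773}} = 1835399 \cdot \frac{4639773}{4224778} = \frac{8515834724427}{4224778}$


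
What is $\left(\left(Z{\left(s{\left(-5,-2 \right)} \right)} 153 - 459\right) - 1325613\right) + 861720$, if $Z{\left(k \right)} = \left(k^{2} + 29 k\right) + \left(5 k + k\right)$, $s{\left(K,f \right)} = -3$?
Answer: $-479040$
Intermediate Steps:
$Z{\left(k \right)} = k^{2} + 35 k$ ($Z{\left(k \right)} = \left(k^{2} + 29 k\right) + 6 k = k^{2} + 35 k$)
$\left(\left(Z{\left(s{\left(-5,-2 \right)} \right)} 153 - 459\right) - 1325613\right) + 861720 = \left(\left(- 3 \left(35 - 3\right) 153 - 459\right) - 1325613\right) + 861720 = \left(\left(\left(-3\right) 32 \cdot 153 - 459\right) - 1325613\right) + 861720 = \left(\left(\left(-96\right) 153 - 459\right) - 1325613\right) + 861720 = \left(\left(-14688 - 459\right) - 1325613\right) + 861720 = \left(-15147 - 1325613\right) + 861720 = -1340760 + 861720 = -479040$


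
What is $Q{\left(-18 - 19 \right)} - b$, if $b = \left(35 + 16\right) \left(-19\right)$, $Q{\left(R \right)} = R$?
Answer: $932$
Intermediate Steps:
$b = -969$ ($b = 51 \left(-19\right) = -969$)
$Q{\left(-18 - 19 \right)} - b = \left(-18 - 19\right) - -969 = \left(-18 - 19\right) + 969 = -37 + 969 = 932$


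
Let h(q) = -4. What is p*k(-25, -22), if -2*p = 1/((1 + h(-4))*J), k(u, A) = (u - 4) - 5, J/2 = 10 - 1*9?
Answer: -17/6 ≈ -2.8333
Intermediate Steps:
J = 2 (J = 2*(10 - 1*9) = 2*(10 - 9) = 2*1 = 2)
k(u, A) = -9 + u (k(u, A) = (-4 + u) - 5 = -9 + u)
p = 1/12 (p = -1/(2*(1 - 4)*2) = -1/(2*(-3)*2) = -(-1)/(6*2) = -½*(-⅙) = 1/12 ≈ 0.083333)
p*k(-25, -22) = (-9 - 25)/12 = (1/12)*(-34) = -17/6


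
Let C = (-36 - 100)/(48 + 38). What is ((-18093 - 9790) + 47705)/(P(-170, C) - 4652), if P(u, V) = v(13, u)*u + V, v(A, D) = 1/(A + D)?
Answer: -66909161/15704509 ≈ -4.2605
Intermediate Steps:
C = -68/43 (C = -136/86 = -136*1/86 = -68/43 ≈ -1.5814)
P(u, V) = V + u/(13 + u) (P(u, V) = u/(13 + u) + V = V + u/(13 + u))
((-18093 - 9790) + 47705)/(P(-170, C) - 4652) = ((-18093 - 9790) + 47705)/((-170 - 68*(13 - 170)/43)/(13 - 170) - 4652) = (-27883 + 47705)/((-170 - 68/43*(-157))/(-157) - 4652) = 19822/(-(-170 + 10676/43)/157 - 4652) = 19822/(-1/157*3366/43 - 4652) = 19822/(-3366/6751 - 4652) = 19822/(-31409018/6751) = 19822*(-6751/31409018) = -66909161/15704509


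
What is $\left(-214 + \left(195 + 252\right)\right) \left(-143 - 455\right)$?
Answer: $-139334$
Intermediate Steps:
$\left(-214 + \left(195 + 252\right)\right) \left(-143 - 455\right) = \left(-214 + 447\right) \left(-598\right) = 233 \left(-598\right) = -139334$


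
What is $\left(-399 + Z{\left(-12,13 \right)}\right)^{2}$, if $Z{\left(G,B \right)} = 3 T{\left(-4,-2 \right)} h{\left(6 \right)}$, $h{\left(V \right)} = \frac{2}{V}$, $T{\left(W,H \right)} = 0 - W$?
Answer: $156025$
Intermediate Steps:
$T{\left(W,H \right)} = - W$
$Z{\left(G,B \right)} = 4$ ($Z{\left(G,B \right)} = 3 \left(\left(-1\right) \left(-4\right)\right) \frac{2}{6} = 3 \cdot 4 \cdot 2 \cdot \frac{1}{6} = 12 \cdot \frac{1}{3} = 4$)
$\left(-399 + Z{\left(-12,13 \right)}\right)^{2} = \left(-399 + 4\right)^{2} = \left(-395\right)^{2} = 156025$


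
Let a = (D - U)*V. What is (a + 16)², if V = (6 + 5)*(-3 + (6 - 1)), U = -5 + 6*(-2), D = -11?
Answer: 21904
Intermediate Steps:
U = -17 (U = -5 - 12 = -17)
V = 22 (V = 11*(-3 + 5) = 11*2 = 22)
a = 132 (a = (-11 - 1*(-17))*22 = (-11 + 17)*22 = 6*22 = 132)
(a + 16)² = (132 + 16)² = 148² = 21904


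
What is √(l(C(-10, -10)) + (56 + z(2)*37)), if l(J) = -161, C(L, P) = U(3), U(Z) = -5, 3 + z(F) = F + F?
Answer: 2*I*√17 ≈ 8.2462*I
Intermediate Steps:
z(F) = -3 + 2*F (z(F) = -3 + (F + F) = -3 + 2*F)
C(L, P) = -5
√(l(C(-10, -10)) + (56 + z(2)*37)) = √(-161 + (56 + (-3 + 2*2)*37)) = √(-161 + (56 + (-3 + 4)*37)) = √(-161 + (56 + 1*37)) = √(-161 + (56 + 37)) = √(-161 + 93) = √(-68) = 2*I*√17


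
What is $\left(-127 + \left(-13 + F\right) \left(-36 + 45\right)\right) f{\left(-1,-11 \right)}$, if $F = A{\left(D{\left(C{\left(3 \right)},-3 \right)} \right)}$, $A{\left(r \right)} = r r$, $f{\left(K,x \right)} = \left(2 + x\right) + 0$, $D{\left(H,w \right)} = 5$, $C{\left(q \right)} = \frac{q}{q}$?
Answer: $171$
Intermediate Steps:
$C{\left(q \right)} = 1$
$f{\left(K,x \right)} = 2 + x$
$A{\left(r \right)} = r^{2}$
$F = 25$ ($F = 5^{2} = 25$)
$\left(-127 + \left(-13 + F\right) \left(-36 + 45\right)\right) f{\left(-1,-11 \right)} = \left(-127 + \left(-13 + 25\right) \left(-36 + 45\right)\right) \left(2 - 11\right) = \left(-127 + 12 \cdot 9\right) \left(-9\right) = \left(-127 + 108\right) \left(-9\right) = \left(-19\right) \left(-9\right) = 171$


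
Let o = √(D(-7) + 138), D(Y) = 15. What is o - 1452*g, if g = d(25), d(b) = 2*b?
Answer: -72600 + 3*√17 ≈ -72588.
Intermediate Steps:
g = 50 (g = 2*25 = 50)
o = 3*√17 (o = √(15 + 138) = √153 = 3*√17 ≈ 12.369)
o - 1452*g = 3*√17 - 1452*50 = 3*√17 - 72600 = -72600 + 3*√17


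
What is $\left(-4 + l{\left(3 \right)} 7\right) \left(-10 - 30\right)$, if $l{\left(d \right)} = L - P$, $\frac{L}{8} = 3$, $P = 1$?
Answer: $-6280$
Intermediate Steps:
$L = 24$ ($L = 8 \cdot 3 = 24$)
$l{\left(d \right)} = 23$ ($l{\left(d \right)} = 24 - 1 = 23$)
$\left(-4 + l{\left(3 \right)} 7\right) \left(-10 - 30\right) = \left(-4 + 23 \cdot 7\right) \left(-10 - 30\right) = \left(-4 + 161\right) \left(-40\right) = 157 \left(-40\right) = -6280$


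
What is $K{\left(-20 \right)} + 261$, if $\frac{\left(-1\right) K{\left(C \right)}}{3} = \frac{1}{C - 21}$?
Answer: $\frac{10704}{41} \approx 261.07$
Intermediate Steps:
$K{\left(C \right)} = - \frac{3}{-21 + C}$ ($K{\left(C \right)} = - \frac{3}{C - 21} = - \frac{3}{-21 + C}$)
$K{\left(-20 \right)} + 261 = - \frac{3}{-21 - 20} + 261 = - \frac{3}{-41} + 261 = \left(-3\right) \left(- \frac{1}{41}\right) + 261 = \frac{3}{41} + 261 = \frac{10704}{41}$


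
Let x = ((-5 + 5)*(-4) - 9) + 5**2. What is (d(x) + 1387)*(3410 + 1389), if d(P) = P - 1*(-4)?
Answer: 6752193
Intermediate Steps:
x = 16 (x = (0*(-4) - 9) + 25 = (0 - 9) + 25 = -9 + 25 = 16)
d(P) = 4 + P (d(P) = P + 4 = 4 + P)
(d(x) + 1387)*(3410 + 1389) = ((4 + 16) + 1387)*(3410 + 1389) = (20 + 1387)*4799 = 1407*4799 = 6752193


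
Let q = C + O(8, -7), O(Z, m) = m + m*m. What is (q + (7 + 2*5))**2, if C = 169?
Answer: 51984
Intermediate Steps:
O(Z, m) = m + m**2
q = 211 (q = 169 - 7*(1 - 7) = 169 - 7*(-6) = 169 + 42 = 211)
(q + (7 + 2*5))**2 = (211 + (7 + 2*5))**2 = (211 + (7 + 10))**2 = (211 + 17)**2 = 228**2 = 51984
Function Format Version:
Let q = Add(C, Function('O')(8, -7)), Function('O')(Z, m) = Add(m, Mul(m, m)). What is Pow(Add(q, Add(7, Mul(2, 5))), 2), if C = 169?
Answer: 51984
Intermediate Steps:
Function('O')(Z, m) = Add(m, Pow(m, 2))
q = 211 (q = Add(169, Mul(-7, Add(1, -7))) = Add(169, Mul(-7, -6)) = Add(169, 42) = 211)
Pow(Add(q, Add(7, Mul(2, 5))), 2) = Pow(Add(211, Add(7, Mul(2, 5))), 2) = Pow(Add(211, Add(7, 10)), 2) = Pow(Add(211, 17), 2) = Pow(228, 2) = 51984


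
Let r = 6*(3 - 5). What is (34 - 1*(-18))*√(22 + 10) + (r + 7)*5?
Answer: -25 + 208*√2 ≈ 269.16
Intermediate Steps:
r = -12 (r = 6*(-2) = -12)
(34 - 1*(-18))*√(22 + 10) + (r + 7)*5 = (34 - 1*(-18))*√(22 + 10) + (-12 + 7)*5 = (34 + 18)*√32 - 5*5 = 52*(4*√2) - 25 = 208*√2 - 25 = -25 + 208*√2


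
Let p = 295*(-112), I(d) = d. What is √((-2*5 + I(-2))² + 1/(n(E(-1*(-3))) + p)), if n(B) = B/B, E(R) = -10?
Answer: √17465204665/11013 ≈ 12.000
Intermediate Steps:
n(B) = 1
p = -33040
√((-2*5 + I(-2))² + 1/(n(E(-1*(-3))) + p)) = √((-2*5 - 2)² + 1/(1 - 33040)) = √((-10 - 2)² + 1/(-33039)) = √((-12)² - 1/33039) = √(144 - 1/33039) = √(4757615/33039) = √17465204665/11013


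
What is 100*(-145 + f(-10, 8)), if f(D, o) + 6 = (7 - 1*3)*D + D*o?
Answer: -27100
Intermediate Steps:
f(D, o) = -6 + 4*D + D*o (f(D, o) = -6 + ((7 - 1*3)*D + D*o) = -6 + ((7 - 3)*D + D*o) = -6 + (4*D + D*o) = -6 + 4*D + D*o)
100*(-145 + f(-10, 8)) = 100*(-145 + (-6 + 4*(-10) - 10*8)) = 100*(-145 + (-6 - 40 - 80)) = 100*(-145 - 126) = 100*(-271) = -27100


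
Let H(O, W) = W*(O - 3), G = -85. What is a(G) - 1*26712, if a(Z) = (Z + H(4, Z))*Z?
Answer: -12262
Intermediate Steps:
H(O, W) = W*(-3 + O)
a(Z) = 2*Z² (a(Z) = (Z + Z*(-3 + 4))*Z = (Z + Z*1)*Z = (Z + Z)*Z = (2*Z)*Z = 2*Z²)
a(G) - 1*26712 = 2*(-85)² - 1*26712 = 2*7225 - 26712 = 14450 - 26712 = -12262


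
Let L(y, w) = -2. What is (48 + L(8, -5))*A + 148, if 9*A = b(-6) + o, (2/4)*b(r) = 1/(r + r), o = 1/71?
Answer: 282221/1917 ≈ 147.22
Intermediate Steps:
o = 1/71 ≈ 0.014085
b(r) = 1/r (b(r) = 2/(r + r) = 2/((2*r)) = 2*(1/(2*r)) = 1/r)
A = -65/3834 (A = (1/(-6) + 1/71)/9 = (-1/6 + 1/71)/9 = (1/9)*(-65/426) = -65/3834 ≈ -0.016954)
(48 + L(8, -5))*A + 148 = (48 - 2)*(-65/3834) + 148 = 46*(-65/3834) + 148 = -1495/1917 + 148 = 282221/1917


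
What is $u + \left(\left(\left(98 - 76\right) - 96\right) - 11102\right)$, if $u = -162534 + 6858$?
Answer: $-166852$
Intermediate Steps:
$u = -155676$
$u + \left(\left(\left(98 - 76\right) - 96\right) - 11102\right) = -155676 + \left(\left(\left(98 - 76\right) - 96\right) - 11102\right) = -155676 + \left(\left(22 - 96\right) - 11102\right) = -155676 - 11176 = -166852$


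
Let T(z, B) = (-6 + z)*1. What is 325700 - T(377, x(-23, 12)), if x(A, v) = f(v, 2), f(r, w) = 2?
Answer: 325329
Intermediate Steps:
x(A, v) = 2
T(z, B) = -6 + z
325700 - T(377, x(-23, 12)) = 325700 - (-6 + 377) = 325700 - 1*371 = 325700 - 371 = 325329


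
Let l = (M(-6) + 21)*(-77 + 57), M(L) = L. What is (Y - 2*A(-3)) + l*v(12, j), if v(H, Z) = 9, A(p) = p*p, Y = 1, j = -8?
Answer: -2717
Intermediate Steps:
A(p) = p²
l = -300 (l = (-6 + 21)*(-77 + 57) = 15*(-20) = -300)
(Y - 2*A(-3)) + l*v(12, j) = (1 - 2*(-3)²) - 300*9 = (1 - 2*9) - 2700 = (1 - 18) - 2700 = -17 - 2700 = -2717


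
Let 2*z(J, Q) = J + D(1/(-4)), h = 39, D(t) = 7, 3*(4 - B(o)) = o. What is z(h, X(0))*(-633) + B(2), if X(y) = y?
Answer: -43667/3 ≈ -14556.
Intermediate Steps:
B(o) = 4 - o/3
z(J, Q) = 7/2 + J/2 (z(J, Q) = (J + 7)/2 = (7 + J)/2 = 7/2 + J/2)
z(h, X(0))*(-633) + B(2) = (7/2 + (½)*39)*(-633) + (4 - ⅓*2) = (7/2 + 39/2)*(-633) + (4 - ⅔) = 23*(-633) + 10/3 = -14559 + 10/3 = -43667/3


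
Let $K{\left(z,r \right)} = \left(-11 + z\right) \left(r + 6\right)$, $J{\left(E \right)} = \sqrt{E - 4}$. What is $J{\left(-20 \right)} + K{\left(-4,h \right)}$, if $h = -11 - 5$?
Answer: $150 + 2 i \sqrt{6} \approx 150.0 + 4.899 i$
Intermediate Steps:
$h = -16$ ($h = -11 - 5 = -16$)
$J{\left(E \right)} = \sqrt{-4 + E}$
$K{\left(z,r \right)} = \left(-11 + z\right) \left(6 + r\right)$
$J{\left(-20 \right)} + K{\left(-4,h \right)} = \sqrt{-4 - 20} - -150 = \sqrt{-24} + \left(-66 + 176 - 24 + 64\right) = 2 i \sqrt{6} + 150 = 150 + 2 i \sqrt{6}$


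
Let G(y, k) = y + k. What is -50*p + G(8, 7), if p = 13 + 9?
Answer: -1085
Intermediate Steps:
p = 22
G(y, k) = k + y
-50*p + G(8, 7) = -50*22 + (7 + 8) = -1100 + 15 = -1085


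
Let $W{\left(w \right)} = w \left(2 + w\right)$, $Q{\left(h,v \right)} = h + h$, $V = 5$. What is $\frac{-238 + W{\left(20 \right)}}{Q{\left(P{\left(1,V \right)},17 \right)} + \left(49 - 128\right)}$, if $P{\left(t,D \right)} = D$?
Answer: $- \frac{202}{69} \approx -2.9275$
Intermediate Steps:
$Q{\left(h,v \right)} = 2 h$
$\frac{-238 + W{\left(20 \right)}}{Q{\left(P{\left(1,V \right)},17 \right)} + \left(49 - 128\right)} = \frac{-238 + 20 \left(2 + 20\right)}{2 \cdot 5 + \left(49 - 128\right)} = \frac{-238 + 20 \cdot 22}{10 + \left(49 - 128\right)} = \frac{-238 + 440}{10 - 79} = \frac{202}{-69} = 202 \left(- \frac{1}{69}\right) = - \frac{202}{69}$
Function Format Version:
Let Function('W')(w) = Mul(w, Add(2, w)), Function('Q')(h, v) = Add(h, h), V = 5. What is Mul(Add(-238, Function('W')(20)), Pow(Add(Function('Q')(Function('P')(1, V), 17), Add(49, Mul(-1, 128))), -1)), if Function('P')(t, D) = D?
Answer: Rational(-202, 69) ≈ -2.9275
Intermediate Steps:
Function('Q')(h, v) = Mul(2, h)
Mul(Add(-238, Function('W')(20)), Pow(Add(Function('Q')(Function('P')(1, V), 17), Add(49, Mul(-1, 128))), -1)) = Mul(Add(-238, Mul(20, Add(2, 20))), Pow(Add(Mul(2, 5), Add(49, Mul(-1, 128))), -1)) = Mul(Add(-238, Mul(20, 22)), Pow(Add(10, Add(49, -128)), -1)) = Mul(Add(-238, 440), Pow(Add(10, -79), -1)) = Mul(202, Pow(-69, -1)) = Mul(202, Rational(-1, 69)) = Rational(-202, 69)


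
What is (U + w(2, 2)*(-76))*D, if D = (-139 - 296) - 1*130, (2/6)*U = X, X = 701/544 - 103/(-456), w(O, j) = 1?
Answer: 417294875/10336 ≈ 40373.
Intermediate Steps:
X = 46961/31008 (X = 701*(1/544) - 103*(-1/456) = 701/544 + 103/456 = 46961/31008 ≈ 1.5145)
U = 46961/10336 (U = 3*(46961/31008) = 46961/10336 ≈ 4.5434)
D = -565 (D = -435 - 130 = -565)
(U + w(2, 2)*(-76))*D = (46961/10336 + 1*(-76))*(-565) = (46961/10336 - 76)*(-565) = -738575/10336*(-565) = 417294875/10336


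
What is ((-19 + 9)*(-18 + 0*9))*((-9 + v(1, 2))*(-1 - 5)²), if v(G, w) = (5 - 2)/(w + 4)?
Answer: -55080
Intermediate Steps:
v(G, w) = 3/(4 + w)
((-19 + 9)*(-18 + 0*9))*((-9 + v(1, 2))*(-1 - 5)²) = ((-19 + 9)*(-18 + 0*9))*((-9 + 3/(4 + 2))*(-1 - 5)²) = (-10*(-18 + 0))*((-9 + 3/6)*(-6)²) = (-10*(-18))*((-9 + 3*(⅙))*36) = 180*((-9 + ½)*36) = 180*(-17/2*36) = 180*(-306) = -55080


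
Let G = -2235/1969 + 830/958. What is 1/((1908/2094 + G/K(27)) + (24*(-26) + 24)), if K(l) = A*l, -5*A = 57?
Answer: -506576776761/303484043835548 ≈ -0.0016692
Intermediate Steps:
A = -57/5 (A = -1/5*57 = -57/5 ≈ -11.400)
G = -253430/943151 (G = -2235*1/1969 + 830*(1/958) = -2235/1969 + 415/479 = -253430/943151 ≈ -0.26871)
K(l) = -57*l/5
1/((1908/2094 + G/K(27)) + (24*(-26) + 24)) = 1/((1908/2094 - 253430/(943151*((-57/5*27)))) + (24*(-26) + 24)) = 1/((1908*(1/2094) - 253430/(943151*(-1539/5))) + (-624 + 24)) = 1/((318/349 - 253430/943151*(-5/1539)) - 600) = 1/((318/349 + 1267150/1451509389) - 600) = 1/(462022221052/506576776761 - 600) = 1/(-303484043835548/506576776761) = -506576776761/303484043835548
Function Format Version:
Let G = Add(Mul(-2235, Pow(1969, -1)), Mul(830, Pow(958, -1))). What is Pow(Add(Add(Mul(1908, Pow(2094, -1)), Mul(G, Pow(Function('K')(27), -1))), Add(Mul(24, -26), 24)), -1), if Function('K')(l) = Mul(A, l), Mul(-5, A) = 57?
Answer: Rational(-506576776761, 303484043835548) ≈ -0.0016692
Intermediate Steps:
A = Rational(-57, 5) (A = Mul(Rational(-1, 5), 57) = Rational(-57, 5) ≈ -11.400)
G = Rational(-253430, 943151) (G = Add(Mul(-2235, Rational(1, 1969)), Mul(830, Rational(1, 958))) = Add(Rational(-2235, 1969), Rational(415, 479)) = Rational(-253430, 943151) ≈ -0.26871)
Function('K')(l) = Mul(Rational(-57, 5), l)
Pow(Add(Add(Mul(1908, Pow(2094, -1)), Mul(G, Pow(Function('K')(27), -1))), Add(Mul(24, -26), 24)), -1) = Pow(Add(Add(Mul(1908, Pow(2094, -1)), Mul(Rational(-253430, 943151), Pow(Mul(Rational(-57, 5), 27), -1))), Add(Mul(24, -26), 24)), -1) = Pow(Add(Add(Mul(1908, Rational(1, 2094)), Mul(Rational(-253430, 943151), Pow(Rational(-1539, 5), -1))), Add(-624, 24)), -1) = Pow(Add(Add(Rational(318, 349), Mul(Rational(-253430, 943151), Rational(-5, 1539))), -600), -1) = Pow(Add(Add(Rational(318, 349), Rational(1267150, 1451509389)), -600), -1) = Pow(Add(Rational(462022221052, 506576776761), -600), -1) = Pow(Rational(-303484043835548, 506576776761), -1) = Rational(-506576776761, 303484043835548)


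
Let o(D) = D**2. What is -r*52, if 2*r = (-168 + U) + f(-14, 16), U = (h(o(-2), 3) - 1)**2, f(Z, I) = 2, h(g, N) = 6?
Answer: 3666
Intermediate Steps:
U = 25 (U = (6 - 1)**2 = 5**2 = 25)
r = -141/2 (r = ((-168 + 25) + 2)/2 = (-143 + 2)/2 = (1/2)*(-141) = -141/2 ≈ -70.500)
-r*52 = -(-141)*52/2 = -1*(-3666) = 3666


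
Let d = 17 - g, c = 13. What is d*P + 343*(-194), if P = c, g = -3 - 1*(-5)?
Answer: -66347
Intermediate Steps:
g = 2 (g = -3 + 5 = 2)
P = 13
d = 15 (d = 17 - 1*2 = 17 - 2 = 15)
d*P + 343*(-194) = 15*13 + 343*(-194) = 195 - 66542 = -66347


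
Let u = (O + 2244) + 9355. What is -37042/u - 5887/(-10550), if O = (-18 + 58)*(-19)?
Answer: -326983907/114351450 ≈ -2.8595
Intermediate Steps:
O = -760 (O = 40*(-19) = -760)
u = 10839 (u = (-760 + 2244) + 9355 = 1484 + 9355 = 10839)
-37042/u - 5887/(-10550) = -37042/10839 - 5887/(-10550) = -37042*1/10839 - 5887*(-1/10550) = -37042/10839 + 5887/10550 = -326983907/114351450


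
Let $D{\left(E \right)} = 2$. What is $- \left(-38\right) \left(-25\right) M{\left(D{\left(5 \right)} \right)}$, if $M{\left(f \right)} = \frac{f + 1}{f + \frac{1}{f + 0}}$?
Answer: $-1140$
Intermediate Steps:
$M{\left(f \right)} = \frac{1 + f}{f + \frac{1}{f}}$
$- \left(-38\right) \left(-25\right) M{\left(D{\left(5 \right)} \right)} = - \left(-38\right) \left(-25\right) \frac{2 \left(1 + 2\right)}{1 + 2^{2}} = - 950 \cdot 2 \frac{1}{1 + 4} \cdot 3 = - 950 \cdot 2 \cdot \frac{1}{5} \cdot 3 = - \frac{950 \cdot 6}{5} = \left(-1\right) 1140 = -1140$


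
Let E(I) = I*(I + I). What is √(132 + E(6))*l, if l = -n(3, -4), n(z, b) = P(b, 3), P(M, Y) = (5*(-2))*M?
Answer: -80*√51 ≈ -571.31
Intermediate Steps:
P(M, Y) = -10*M
n(z, b) = -10*b
E(I) = 2*I² (E(I) = I*(2*I) = 2*I²)
l = -40 (l = -(-10)*(-4) = -1*40 = -40)
√(132 + E(6))*l = √(132 + 2*6²)*(-40) = √(132 + 2*36)*(-40) = √(132 + 72)*(-40) = √204*(-40) = (2*√51)*(-40) = -80*√51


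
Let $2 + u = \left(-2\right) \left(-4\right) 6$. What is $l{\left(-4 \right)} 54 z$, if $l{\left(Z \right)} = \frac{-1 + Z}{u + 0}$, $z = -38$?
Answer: $\frac{5130}{23} \approx 223.04$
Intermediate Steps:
$u = 46$ ($u = -2 + \left(-2\right) \left(-4\right) 6 = -2 + 8 \cdot 6 = -2 + 48 = 46$)
$l{\left(Z \right)} = - \frac{1}{46} + \frac{Z}{46}$ ($l{\left(Z \right)} = \frac{-1 + Z}{46 + 0} = \frac{-1 + Z}{46} = \left(-1 + Z\right) \frac{1}{46} = - \frac{1}{46} + \frac{Z}{46}$)
$l{\left(-4 \right)} 54 z = \left(- \frac{1}{46} + \frac{1}{46} \left(-4\right)\right) 54 \left(-38\right) = \left(- \frac{1}{46} - \frac{2}{23}\right) 54 \left(-38\right) = \left(- \frac{5}{46}\right) 54 \left(-38\right) = \left(- \frac{135}{23}\right) \left(-38\right) = \frac{5130}{23}$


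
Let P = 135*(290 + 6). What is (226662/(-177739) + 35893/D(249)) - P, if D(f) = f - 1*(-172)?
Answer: -2983847474015/74828119 ≈ -39876.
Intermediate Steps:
D(f) = 172 + f (D(f) = f + 172 = 172 + f)
P = 39960 (P = 135*296 = 39960)
(226662/(-177739) + 35893/D(249)) - P = (226662/(-177739) + 35893/(172 + 249)) - 1*39960 = (226662*(-1/177739) + 35893/421) - 39960 = (-226662/177739 + 35893*(1/421)) - 39960 = (-226662/177739 + 35893/421) - 39960 = 6284161225/74828119 - 39960 = -2983847474015/74828119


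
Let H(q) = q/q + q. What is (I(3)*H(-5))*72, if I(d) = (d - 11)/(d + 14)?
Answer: 2304/17 ≈ 135.53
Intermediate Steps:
I(d) = (-11 + d)/(14 + d)
H(q) = 1 + q
(I(3)*H(-5))*72 = (((-11 + 3)/(14 + 3))*(1 - 5))*72 = ((-8/17)*(-4))*72 = (((1/17)*(-8))*(-4))*72 = -8/17*(-4)*72 = (32/17)*72 = 2304/17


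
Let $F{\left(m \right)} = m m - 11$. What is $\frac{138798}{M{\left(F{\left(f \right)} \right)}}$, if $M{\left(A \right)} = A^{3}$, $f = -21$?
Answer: $\frac{69399}{39753500} \approx 0.0017457$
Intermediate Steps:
$F{\left(m \right)} = -11 + m^{2}$ ($F{\left(m \right)} = m^{2} - 11 = -11 + m^{2}$)
$\frac{138798}{M{\left(F{\left(f \right)} \right)}} = \frac{138798}{\left(-11 + \left(-21\right)^{2}\right)^{3}} = \frac{138798}{\left(-11 + 441\right)^{3}} = \frac{138798}{430^{3}} = \frac{138798}{79507000} = 138798 \cdot \frac{1}{79507000} = \frac{69399}{39753500}$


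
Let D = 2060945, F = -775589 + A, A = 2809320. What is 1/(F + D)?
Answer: 1/4094676 ≈ 2.4422e-7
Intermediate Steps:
F = 2033731 (F = -775589 + 2809320 = 2033731)
1/(F + D) = 1/(2033731 + 2060945) = 1/4094676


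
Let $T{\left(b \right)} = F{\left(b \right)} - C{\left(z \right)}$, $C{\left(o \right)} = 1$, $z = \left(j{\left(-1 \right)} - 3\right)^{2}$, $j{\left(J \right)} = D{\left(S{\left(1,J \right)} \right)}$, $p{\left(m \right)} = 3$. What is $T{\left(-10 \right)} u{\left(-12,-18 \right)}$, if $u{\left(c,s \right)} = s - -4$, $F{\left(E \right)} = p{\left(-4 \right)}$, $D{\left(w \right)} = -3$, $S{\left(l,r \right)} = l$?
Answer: $-28$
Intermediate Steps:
$F{\left(E \right)} = 3$
$j{\left(J \right)} = -3$
$z = 36$ ($z = \left(-3 - 3\right)^{2} = \left(-6\right)^{2} = 36$)
$u{\left(c,s \right)} = 4 + s$ ($u{\left(c,s \right)} = s + 4 = 4 + s$)
$T{\left(b \right)} = 2$ ($T{\left(b \right)} = 3 - 1 = 2$)
$T{\left(-10 \right)} u{\left(-12,-18 \right)} = 2 \left(4 - 18\right) = 2 \left(-14\right) = -28$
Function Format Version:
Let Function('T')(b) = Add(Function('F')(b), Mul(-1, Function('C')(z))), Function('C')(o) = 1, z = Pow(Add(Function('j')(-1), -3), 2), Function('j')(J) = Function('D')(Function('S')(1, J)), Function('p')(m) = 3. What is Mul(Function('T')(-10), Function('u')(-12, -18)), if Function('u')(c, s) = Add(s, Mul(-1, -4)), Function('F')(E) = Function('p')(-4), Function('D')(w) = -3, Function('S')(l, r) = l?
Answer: -28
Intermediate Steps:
Function('F')(E) = 3
Function('j')(J) = -3
z = 36 (z = Pow(Add(-3, -3), 2) = Pow(-6, 2) = 36)
Function('u')(c, s) = Add(4, s) (Function('u')(c, s) = Add(s, 4) = Add(4, s))
Function('T')(b) = 2 (Function('T')(b) = Add(3, Mul(-1, 1)) = Add(3, -1) = 2)
Mul(Function('T')(-10), Function('u')(-12, -18)) = Mul(2, Add(4, -18)) = Mul(2, -14) = -28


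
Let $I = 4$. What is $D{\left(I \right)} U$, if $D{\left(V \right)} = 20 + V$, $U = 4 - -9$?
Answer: $312$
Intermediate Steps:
$U = 13$ ($U = 4 + 9 = 13$)
$D{\left(I \right)} U = \left(20 + 4\right) 13 = 24 \cdot 13 = 312$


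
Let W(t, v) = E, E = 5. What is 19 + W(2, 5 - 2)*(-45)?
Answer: -206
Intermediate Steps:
W(t, v) = 5
19 + W(2, 5 - 2)*(-45) = 19 + 5*(-45) = 19 - 225 = -206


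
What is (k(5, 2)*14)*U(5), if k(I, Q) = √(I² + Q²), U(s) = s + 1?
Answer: 84*√29 ≈ 452.35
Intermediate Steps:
U(s) = 1 + s
(k(5, 2)*14)*U(5) = (√(5² + 2²)*14)*(1 + 5) = (√(25 + 4)*14)*6 = (√29*14)*6 = (14*√29)*6 = 84*√29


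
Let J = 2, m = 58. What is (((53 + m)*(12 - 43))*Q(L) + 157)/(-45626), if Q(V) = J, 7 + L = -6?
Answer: 6725/45626 ≈ 0.14739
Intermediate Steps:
L = -13 (L = -7 - 6 = -13)
Q(V) = 2
(((53 + m)*(12 - 43))*Q(L) + 157)/(-45626) = (((53 + 58)*(12 - 43))*2 + 157)/(-45626) = ((111*(-31))*2 + 157)*(-1/45626) = (-3441*2 + 157)*(-1/45626) = (-6882 + 157)*(-1/45626) = -6725*(-1/45626) = 6725/45626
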